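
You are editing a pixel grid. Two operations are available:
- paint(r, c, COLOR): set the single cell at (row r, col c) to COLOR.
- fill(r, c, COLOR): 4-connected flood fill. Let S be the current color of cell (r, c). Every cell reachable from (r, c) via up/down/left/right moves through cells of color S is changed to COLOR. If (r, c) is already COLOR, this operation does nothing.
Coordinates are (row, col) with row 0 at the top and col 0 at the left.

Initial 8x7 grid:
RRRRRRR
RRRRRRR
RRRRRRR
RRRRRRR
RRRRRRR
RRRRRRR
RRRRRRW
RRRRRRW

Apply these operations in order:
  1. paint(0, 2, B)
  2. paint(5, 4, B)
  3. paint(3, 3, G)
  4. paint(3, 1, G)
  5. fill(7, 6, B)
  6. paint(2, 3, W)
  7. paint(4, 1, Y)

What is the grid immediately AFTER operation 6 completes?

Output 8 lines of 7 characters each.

After op 1 paint(0,2,B):
RRBRRRR
RRRRRRR
RRRRRRR
RRRRRRR
RRRRRRR
RRRRRRR
RRRRRRW
RRRRRRW
After op 2 paint(5,4,B):
RRBRRRR
RRRRRRR
RRRRRRR
RRRRRRR
RRRRRRR
RRRRBRR
RRRRRRW
RRRRRRW
After op 3 paint(3,3,G):
RRBRRRR
RRRRRRR
RRRRRRR
RRRGRRR
RRRRRRR
RRRRBRR
RRRRRRW
RRRRRRW
After op 4 paint(3,1,G):
RRBRRRR
RRRRRRR
RRRRRRR
RGRGRRR
RRRRRRR
RRRRBRR
RRRRRRW
RRRRRRW
After op 5 fill(7,6,B) [2 cells changed]:
RRBRRRR
RRRRRRR
RRRRRRR
RGRGRRR
RRRRRRR
RRRRBRR
RRRRRRB
RRRRRRB
After op 6 paint(2,3,W):
RRBRRRR
RRRRRRR
RRRWRRR
RGRGRRR
RRRRRRR
RRRRBRR
RRRRRRB
RRRRRRB

Answer: RRBRRRR
RRRRRRR
RRRWRRR
RGRGRRR
RRRRRRR
RRRRBRR
RRRRRRB
RRRRRRB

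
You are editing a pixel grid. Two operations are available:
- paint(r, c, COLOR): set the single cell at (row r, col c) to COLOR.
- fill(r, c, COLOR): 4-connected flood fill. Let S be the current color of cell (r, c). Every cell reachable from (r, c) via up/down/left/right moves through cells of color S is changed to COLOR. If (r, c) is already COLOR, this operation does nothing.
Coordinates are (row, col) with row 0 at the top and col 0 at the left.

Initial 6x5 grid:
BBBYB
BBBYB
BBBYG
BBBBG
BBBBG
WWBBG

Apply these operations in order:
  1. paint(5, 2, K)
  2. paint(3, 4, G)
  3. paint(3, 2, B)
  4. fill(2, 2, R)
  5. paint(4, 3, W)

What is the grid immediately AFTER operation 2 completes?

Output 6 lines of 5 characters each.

After op 1 paint(5,2,K):
BBBYB
BBBYB
BBBYG
BBBBG
BBBBG
WWKBG
After op 2 paint(3,4,G):
BBBYB
BBBYB
BBBYG
BBBBG
BBBBG
WWKBG

Answer: BBBYB
BBBYB
BBBYG
BBBBG
BBBBG
WWKBG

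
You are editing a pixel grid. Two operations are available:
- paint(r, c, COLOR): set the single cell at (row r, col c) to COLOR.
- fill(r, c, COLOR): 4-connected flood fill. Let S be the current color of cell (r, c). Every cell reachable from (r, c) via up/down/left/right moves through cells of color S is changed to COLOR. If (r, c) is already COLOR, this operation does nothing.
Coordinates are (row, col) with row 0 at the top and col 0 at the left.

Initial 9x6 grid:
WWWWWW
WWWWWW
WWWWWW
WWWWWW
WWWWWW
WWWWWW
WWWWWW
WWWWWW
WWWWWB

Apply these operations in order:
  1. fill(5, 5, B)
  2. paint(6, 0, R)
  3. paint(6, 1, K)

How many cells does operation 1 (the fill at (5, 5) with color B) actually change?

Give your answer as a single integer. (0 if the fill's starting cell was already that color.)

Answer: 53

Derivation:
After op 1 fill(5,5,B) [53 cells changed]:
BBBBBB
BBBBBB
BBBBBB
BBBBBB
BBBBBB
BBBBBB
BBBBBB
BBBBBB
BBBBBB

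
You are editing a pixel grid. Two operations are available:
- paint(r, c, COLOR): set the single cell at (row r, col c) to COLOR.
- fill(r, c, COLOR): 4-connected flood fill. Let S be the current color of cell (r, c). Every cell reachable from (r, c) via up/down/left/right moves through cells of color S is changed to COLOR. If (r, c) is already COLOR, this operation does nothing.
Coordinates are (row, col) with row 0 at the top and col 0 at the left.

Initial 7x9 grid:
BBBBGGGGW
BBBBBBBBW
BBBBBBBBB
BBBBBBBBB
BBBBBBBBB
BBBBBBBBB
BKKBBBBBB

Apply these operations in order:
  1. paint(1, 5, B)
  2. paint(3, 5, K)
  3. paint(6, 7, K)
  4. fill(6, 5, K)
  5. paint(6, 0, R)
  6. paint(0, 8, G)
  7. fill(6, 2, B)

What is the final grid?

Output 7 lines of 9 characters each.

Answer: BBBBGGGGG
BBBBBBBBW
BBBBBBBBB
BBBBBBBBB
BBBBBBBBB
BBBBBBBBB
RBBBBBBBB

Derivation:
After op 1 paint(1,5,B):
BBBBGGGGW
BBBBBBBBW
BBBBBBBBB
BBBBBBBBB
BBBBBBBBB
BBBBBBBBB
BKKBBBBBB
After op 2 paint(3,5,K):
BBBBGGGGW
BBBBBBBBW
BBBBBBBBB
BBBBBKBBB
BBBBBBBBB
BBBBBBBBB
BKKBBBBBB
After op 3 paint(6,7,K):
BBBBGGGGW
BBBBBBBBW
BBBBBBBBB
BBBBBKBBB
BBBBBBBBB
BBBBBBBBB
BKKBBBBKB
After op 4 fill(6,5,K) [53 cells changed]:
KKKKGGGGW
KKKKKKKKW
KKKKKKKKK
KKKKKKKKK
KKKKKKKKK
KKKKKKKKK
KKKKKKKKK
After op 5 paint(6,0,R):
KKKKGGGGW
KKKKKKKKW
KKKKKKKKK
KKKKKKKKK
KKKKKKKKK
KKKKKKKKK
RKKKKKKKK
After op 6 paint(0,8,G):
KKKKGGGGG
KKKKKKKKW
KKKKKKKKK
KKKKKKKKK
KKKKKKKKK
KKKKKKKKK
RKKKKKKKK
After op 7 fill(6,2,B) [56 cells changed]:
BBBBGGGGG
BBBBBBBBW
BBBBBBBBB
BBBBBBBBB
BBBBBBBBB
BBBBBBBBB
RBBBBBBBB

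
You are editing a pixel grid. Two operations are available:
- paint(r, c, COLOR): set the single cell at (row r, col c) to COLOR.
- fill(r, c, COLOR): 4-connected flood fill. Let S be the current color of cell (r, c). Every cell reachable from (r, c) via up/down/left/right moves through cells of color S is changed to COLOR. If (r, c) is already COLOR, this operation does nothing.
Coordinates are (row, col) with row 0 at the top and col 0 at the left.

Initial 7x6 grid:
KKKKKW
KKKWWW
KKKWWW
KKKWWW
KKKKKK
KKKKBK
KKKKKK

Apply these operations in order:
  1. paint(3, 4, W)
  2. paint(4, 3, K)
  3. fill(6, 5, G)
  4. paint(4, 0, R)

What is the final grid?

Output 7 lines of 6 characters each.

After op 1 paint(3,4,W):
KKKKKW
KKKWWW
KKKWWW
KKKWWW
KKKKKK
KKKKBK
KKKKKK
After op 2 paint(4,3,K):
KKKKKW
KKKWWW
KKKWWW
KKKWWW
KKKKKK
KKKKBK
KKKKKK
After op 3 fill(6,5,G) [31 cells changed]:
GGGGGW
GGGWWW
GGGWWW
GGGWWW
GGGGGG
GGGGBG
GGGGGG
After op 4 paint(4,0,R):
GGGGGW
GGGWWW
GGGWWW
GGGWWW
RGGGGG
GGGGBG
GGGGGG

Answer: GGGGGW
GGGWWW
GGGWWW
GGGWWW
RGGGGG
GGGGBG
GGGGGG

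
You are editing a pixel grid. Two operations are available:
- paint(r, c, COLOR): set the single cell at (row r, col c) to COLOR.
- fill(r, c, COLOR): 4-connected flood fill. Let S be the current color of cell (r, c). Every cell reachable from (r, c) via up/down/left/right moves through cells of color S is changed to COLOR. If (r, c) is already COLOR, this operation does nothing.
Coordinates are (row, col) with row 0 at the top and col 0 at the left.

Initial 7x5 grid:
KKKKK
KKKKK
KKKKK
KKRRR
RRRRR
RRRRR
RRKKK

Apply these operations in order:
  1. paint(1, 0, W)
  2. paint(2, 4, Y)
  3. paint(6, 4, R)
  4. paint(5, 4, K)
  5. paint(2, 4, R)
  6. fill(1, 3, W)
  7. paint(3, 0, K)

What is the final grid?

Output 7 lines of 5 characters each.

After op 1 paint(1,0,W):
KKKKK
WKKKK
KKKKK
KKRRR
RRRRR
RRRRR
RRKKK
After op 2 paint(2,4,Y):
KKKKK
WKKKK
KKKKY
KKRRR
RRRRR
RRRRR
RRKKK
After op 3 paint(6,4,R):
KKKKK
WKKKK
KKKKY
KKRRR
RRRRR
RRRRR
RRKKR
After op 4 paint(5,4,K):
KKKKK
WKKKK
KKKKY
KKRRR
RRRRR
RRRRK
RRKKR
After op 5 paint(2,4,R):
KKKKK
WKKKK
KKKKR
KKRRR
RRRRR
RRRRK
RRKKR
After op 6 fill(1,3,W) [15 cells changed]:
WWWWW
WWWWW
WWWWR
WWRRR
RRRRR
RRRRK
RRKKR
After op 7 paint(3,0,K):
WWWWW
WWWWW
WWWWR
KWRRR
RRRRR
RRRRK
RRKKR

Answer: WWWWW
WWWWW
WWWWR
KWRRR
RRRRR
RRRRK
RRKKR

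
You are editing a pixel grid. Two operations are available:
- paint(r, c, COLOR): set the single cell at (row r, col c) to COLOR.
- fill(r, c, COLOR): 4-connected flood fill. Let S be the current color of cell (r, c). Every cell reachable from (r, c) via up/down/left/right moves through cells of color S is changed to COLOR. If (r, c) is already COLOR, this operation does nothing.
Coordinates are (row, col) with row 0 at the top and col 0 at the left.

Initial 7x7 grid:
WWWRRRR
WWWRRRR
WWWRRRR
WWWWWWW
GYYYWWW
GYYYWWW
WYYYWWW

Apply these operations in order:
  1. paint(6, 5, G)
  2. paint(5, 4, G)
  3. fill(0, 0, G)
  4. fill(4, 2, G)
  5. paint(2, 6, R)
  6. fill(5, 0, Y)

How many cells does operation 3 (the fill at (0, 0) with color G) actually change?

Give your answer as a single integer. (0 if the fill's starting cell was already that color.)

After op 1 paint(6,5,G):
WWWRRRR
WWWRRRR
WWWRRRR
WWWWWWW
GYYYWWW
GYYYWWW
WYYYWGW
After op 2 paint(5,4,G):
WWWRRRR
WWWRRRR
WWWRRRR
WWWWWWW
GYYYWWW
GYYYGWW
WYYYWGW
After op 3 fill(0,0,G) [22 cells changed]:
GGGRRRR
GGGRRRR
GGGRRRR
GGGGGGG
GYYYGGG
GYYYGGG
WYYYWGG

Answer: 22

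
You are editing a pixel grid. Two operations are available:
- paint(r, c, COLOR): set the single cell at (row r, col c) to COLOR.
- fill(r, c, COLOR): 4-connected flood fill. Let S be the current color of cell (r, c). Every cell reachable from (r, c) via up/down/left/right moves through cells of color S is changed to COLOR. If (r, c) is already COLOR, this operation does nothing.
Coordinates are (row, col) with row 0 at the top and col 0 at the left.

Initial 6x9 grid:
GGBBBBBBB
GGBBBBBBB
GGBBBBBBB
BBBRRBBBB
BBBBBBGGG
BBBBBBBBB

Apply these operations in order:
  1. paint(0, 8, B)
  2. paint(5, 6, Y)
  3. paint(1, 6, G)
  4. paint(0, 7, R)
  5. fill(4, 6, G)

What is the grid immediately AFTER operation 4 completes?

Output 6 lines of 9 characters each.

After op 1 paint(0,8,B):
GGBBBBBBB
GGBBBBBBB
GGBBBBBBB
BBBRRBBBB
BBBBBBGGG
BBBBBBBBB
After op 2 paint(5,6,Y):
GGBBBBBBB
GGBBBBBBB
GGBBBBBBB
BBBRRBBBB
BBBBBBGGG
BBBBBBYBB
After op 3 paint(1,6,G):
GGBBBBBBB
GGBBBBGBB
GGBBBBBBB
BBBRRBBBB
BBBBBBGGG
BBBBBBYBB
After op 4 paint(0,7,R):
GGBBBBBRB
GGBBBBGBB
GGBBBBBBB
BBBRRBBBB
BBBBBBGGG
BBBBBBYBB

Answer: GGBBBBBRB
GGBBBBGBB
GGBBBBBBB
BBBRRBBBB
BBBBBBGGG
BBBBBBYBB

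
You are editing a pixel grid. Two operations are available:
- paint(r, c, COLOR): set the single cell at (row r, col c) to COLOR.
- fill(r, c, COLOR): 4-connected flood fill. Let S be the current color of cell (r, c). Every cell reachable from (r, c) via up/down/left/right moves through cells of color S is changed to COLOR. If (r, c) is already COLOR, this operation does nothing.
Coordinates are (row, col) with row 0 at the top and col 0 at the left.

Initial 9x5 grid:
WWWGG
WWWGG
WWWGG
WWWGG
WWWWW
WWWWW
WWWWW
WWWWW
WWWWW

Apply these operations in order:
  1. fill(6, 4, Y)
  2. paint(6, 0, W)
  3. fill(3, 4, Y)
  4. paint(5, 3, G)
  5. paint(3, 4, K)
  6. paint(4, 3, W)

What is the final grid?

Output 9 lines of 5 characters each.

After op 1 fill(6,4,Y) [37 cells changed]:
YYYGG
YYYGG
YYYGG
YYYGG
YYYYY
YYYYY
YYYYY
YYYYY
YYYYY
After op 2 paint(6,0,W):
YYYGG
YYYGG
YYYGG
YYYGG
YYYYY
YYYYY
WYYYY
YYYYY
YYYYY
After op 3 fill(3,4,Y) [8 cells changed]:
YYYYY
YYYYY
YYYYY
YYYYY
YYYYY
YYYYY
WYYYY
YYYYY
YYYYY
After op 4 paint(5,3,G):
YYYYY
YYYYY
YYYYY
YYYYY
YYYYY
YYYGY
WYYYY
YYYYY
YYYYY
After op 5 paint(3,4,K):
YYYYY
YYYYY
YYYYY
YYYYK
YYYYY
YYYGY
WYYYY
YYYYY
YYYYY
After op 6 paint(4,3,W):
YYYYY
YYYYY
YYYYY
YYYYK
YYYWY
YYYGY
WYYYY
YYYYY
YYYYY

Answer: YYYYY
YYYYY
YYYYY
YYYYK
YYYWY
YYYGY
WYYYY
YYYYY
YYYYY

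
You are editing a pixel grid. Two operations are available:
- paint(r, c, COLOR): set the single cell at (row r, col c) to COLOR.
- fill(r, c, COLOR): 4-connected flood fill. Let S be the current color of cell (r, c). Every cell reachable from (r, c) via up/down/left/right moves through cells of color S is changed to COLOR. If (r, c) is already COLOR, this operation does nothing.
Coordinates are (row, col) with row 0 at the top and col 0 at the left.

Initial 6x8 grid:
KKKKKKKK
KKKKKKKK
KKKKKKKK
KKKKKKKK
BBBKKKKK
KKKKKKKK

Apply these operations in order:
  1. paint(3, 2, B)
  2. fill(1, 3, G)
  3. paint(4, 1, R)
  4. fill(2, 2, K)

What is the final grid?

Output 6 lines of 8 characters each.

Answer: KKKKKKKK
KKKKKKKK
KKKKKKKK
KKBKKKKK
BRBKKKKK
KKKKKKKK

Derivation:
After op 1 paint(3,2,B):
KKKKKKKK
KKKKKKKK
KKKKKKKK
KKBKKKKK
BBBKKKKK
KKKKKKKK
After op 2 fill(1,3,G) [44 cells changed]:
GGGGGGGG
GGGGGGGG
GGGGGGGG
GGBGGGGG
BBBGGGGG
GGGGGGGG
After op 3 paint(4,1,R):
GGGGGGGG
GGGGGGGG
GGGGGGGG
GGBGGGGG
BRBGGGGG
GGGGGGGG
After op 4 fill(2,2,K) [44 cells changed]:
KKKKKKKK
KKKKKKKK
KKKKKKKK
KKBKKKKK
BRBKKKKK
KKKKKKKK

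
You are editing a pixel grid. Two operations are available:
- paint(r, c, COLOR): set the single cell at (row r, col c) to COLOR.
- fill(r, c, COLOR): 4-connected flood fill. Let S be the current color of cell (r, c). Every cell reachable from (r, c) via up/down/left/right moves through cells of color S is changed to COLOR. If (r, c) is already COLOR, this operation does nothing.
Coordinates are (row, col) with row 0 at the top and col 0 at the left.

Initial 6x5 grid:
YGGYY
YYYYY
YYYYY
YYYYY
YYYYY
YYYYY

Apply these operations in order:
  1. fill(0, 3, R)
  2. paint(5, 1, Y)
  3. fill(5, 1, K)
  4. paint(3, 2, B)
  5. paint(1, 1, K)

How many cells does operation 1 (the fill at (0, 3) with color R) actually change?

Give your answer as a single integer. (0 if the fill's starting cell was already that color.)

After op 1 fill(0,3,R) [28 cells changed]:
RGGRR
RRRRR
RRRRR
RRRRR
RRRRR
RRRRR

Answer: 28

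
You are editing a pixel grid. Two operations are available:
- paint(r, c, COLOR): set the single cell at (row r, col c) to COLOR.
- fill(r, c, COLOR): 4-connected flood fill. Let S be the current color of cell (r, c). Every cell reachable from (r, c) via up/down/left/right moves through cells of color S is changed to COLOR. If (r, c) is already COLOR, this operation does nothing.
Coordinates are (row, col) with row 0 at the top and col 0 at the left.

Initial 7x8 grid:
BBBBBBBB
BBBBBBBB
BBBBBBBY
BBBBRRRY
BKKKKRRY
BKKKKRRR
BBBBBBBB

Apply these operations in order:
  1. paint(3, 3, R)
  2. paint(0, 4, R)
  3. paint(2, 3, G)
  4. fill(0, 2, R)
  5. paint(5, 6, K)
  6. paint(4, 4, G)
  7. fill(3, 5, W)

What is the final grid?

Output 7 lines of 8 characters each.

After op 1 paint(3,3,R):
BBBBBBBB
BBBBBBBB
BBBBBBBY
BBBRRRRY
BKKKKRRY
BKKKKRRR
BBBBBBBB
After op 2 paint(0,4,R):
BBBBRBBB
BBBBBBBB
BBBBBBBY
BBBRRRRY
BKKKKRRY
BKKKKRRR
BBBBBBBB
After op 3 paint(2,3,G):
BBBBRBBB
BBBBBBBB
BBBGBBBY
BBBRRRRY
BKKKKRRY
BKKKKRRR
BBBBBBBB
After op 4 fill(0,2,R) [34 cells changed]:
RRRRRRRR
RRRRRRRR
RRRGRRRY
RRRRRRRY
RKKKKRRY
RKKKKRRR
RRRRRRRR
After op 5 paint(5,6,K):
RRRRRRRR
RRRRRRRR
RRRGRRRY
RRRRRRRY
RKKKKRRY
RKKKKRKR
RRRRRRRR
After op 6 paint(4,4,G):
RRRRRRRR
RRRRRRRR
RRRGRRRY
RRRRRRRY
RKKKGRRY
RKKKKRKR
RRRRRRRR
After op 7 fill(3,5,W) [43 cells changed]:
WWWWWWWW
WWWWWWWW
WWWGWWWY
WWWWWWWY
WKKKGWWY
WKKKKWKW
WWWWWWWW

Answer: WWWWWWWW
WWWWWWWW
WWWGWWWY
WWWWWWWY
WKKKGWWY
WKKKKWKW
WWWWWWWW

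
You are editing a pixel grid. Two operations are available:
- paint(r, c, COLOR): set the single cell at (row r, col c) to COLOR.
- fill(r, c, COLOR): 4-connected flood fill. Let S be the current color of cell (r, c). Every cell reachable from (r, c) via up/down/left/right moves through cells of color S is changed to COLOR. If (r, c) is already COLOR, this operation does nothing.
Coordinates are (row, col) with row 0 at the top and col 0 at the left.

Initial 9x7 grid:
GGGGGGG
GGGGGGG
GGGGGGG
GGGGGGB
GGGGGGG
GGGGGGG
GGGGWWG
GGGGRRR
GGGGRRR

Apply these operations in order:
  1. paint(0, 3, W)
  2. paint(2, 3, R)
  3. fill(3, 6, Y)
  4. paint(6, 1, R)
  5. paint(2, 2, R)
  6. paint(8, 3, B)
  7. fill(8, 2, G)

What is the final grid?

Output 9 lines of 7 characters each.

After op 1 paint(0,3,W):
GGGWGGG
GGGGGGG
GGGGGGG
GGGGGGB
GGGGGGG
GGGGGGG
GGGGWWG
GGGGRRR
GGGGRRR
After op 2 paint(2,3,R):
GGGWGGG
GGGGGGG
GGGRGGG
GGGGGGB
GGGGGGG
GGGGGGG
GGGGWWG
GGGGRRR
GGGGRRR
After op 3 fill(3,6,Y) [1 cells changed]:
GGGWGGG
GGGGGGG
GGGRGGG
GGGGGGY
GGGGGGG
GGGGGGG
GGGGWWG
GGGGRRR
GGGGRRR
After op 4 paint(6,1,R):
GGGWGGG
GGGGGGG
GGGRGGG
GGGGGGY
GGGGGGG
GGGGGGG
GRGGWWG
GGGGRRR
GGGGRRR
After op 5 paint(2,2,R):
GGGWGGG
GGGGGGG
GGRRGGG
GGGGGGY
GGGGGGG
GGGGGGG
GRGGWWG
GGGGRRR
GGGGRRR
After op 6 paint(8,3,B):
GGGWGGG
GGGGGGG
GGRRGGG
GGGGGGY
GGGGGGG
GGGGGGG
GRGGWWG
GGGGRRR
GGGBRRR
After op 7 fill(8,2,G) [0 cells changed]:
GGGWGGG
GGGGGGG
GGRRGGG
GGGGGGY
GGGGGGG
GGGGGGG
GRGGWWG
GGGGRRR
GGGBRRR

Answer: GGGWGGG
GGGGGGG
GGRRGGG
GGGGGGY
GGGGGGG
GGGGGGG
GRGGWWG
GGGGRRR
GGGBRRR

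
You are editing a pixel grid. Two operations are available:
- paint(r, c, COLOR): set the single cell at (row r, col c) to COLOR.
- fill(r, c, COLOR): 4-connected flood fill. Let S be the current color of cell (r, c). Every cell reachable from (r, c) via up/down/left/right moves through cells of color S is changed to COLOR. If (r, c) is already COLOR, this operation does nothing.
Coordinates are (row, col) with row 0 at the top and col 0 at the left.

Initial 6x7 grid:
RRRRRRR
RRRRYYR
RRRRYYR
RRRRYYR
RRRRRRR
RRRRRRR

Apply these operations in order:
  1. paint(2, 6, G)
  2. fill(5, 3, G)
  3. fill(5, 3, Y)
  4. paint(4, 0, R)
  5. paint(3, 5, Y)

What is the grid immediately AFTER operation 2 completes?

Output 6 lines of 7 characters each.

Answer: GGGGGGG
GGGGYYG
GGGGYYG
GGGGYYG
GGGGGGG
GGGGGGG

Derivation:
After op 1 paint(2,6,G):
RRRRRRR
RRRRYYR
RRRRYYG
RRRRYYR
RRRRRRR
RRRRRRR
After op 2 fill(5,3,G) [35 cells changed]:
GGGGGGG
GGGGYYG
GGGGYYG
GGGGYYG
GGGGGGG
GGGGGGG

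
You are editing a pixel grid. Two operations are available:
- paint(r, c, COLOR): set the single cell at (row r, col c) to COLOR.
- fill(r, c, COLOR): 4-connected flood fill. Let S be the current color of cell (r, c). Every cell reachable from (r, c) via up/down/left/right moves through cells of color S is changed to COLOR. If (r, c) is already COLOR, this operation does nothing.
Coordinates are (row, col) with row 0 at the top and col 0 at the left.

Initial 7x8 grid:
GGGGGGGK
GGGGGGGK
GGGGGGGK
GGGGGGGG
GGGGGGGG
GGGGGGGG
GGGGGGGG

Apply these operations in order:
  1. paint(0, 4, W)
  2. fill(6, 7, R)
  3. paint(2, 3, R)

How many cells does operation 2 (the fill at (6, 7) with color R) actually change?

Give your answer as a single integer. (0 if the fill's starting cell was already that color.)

After op 1 paint(0,4,W):
GGGGWGGK
GGGGGGGK
GGGGGGGK
GGGGGGGG
GGGGGGGG
GGGGGGGG
GGGGGGGG
After op 2 fill(6,7,R) [52 cells changed]:
RRRRWRRK
RRRRRRRK
RRRRRRRK
RRRRRRRR
RRRRRRRR
RRRRRRRR
RRRRRRRR

Answer: 52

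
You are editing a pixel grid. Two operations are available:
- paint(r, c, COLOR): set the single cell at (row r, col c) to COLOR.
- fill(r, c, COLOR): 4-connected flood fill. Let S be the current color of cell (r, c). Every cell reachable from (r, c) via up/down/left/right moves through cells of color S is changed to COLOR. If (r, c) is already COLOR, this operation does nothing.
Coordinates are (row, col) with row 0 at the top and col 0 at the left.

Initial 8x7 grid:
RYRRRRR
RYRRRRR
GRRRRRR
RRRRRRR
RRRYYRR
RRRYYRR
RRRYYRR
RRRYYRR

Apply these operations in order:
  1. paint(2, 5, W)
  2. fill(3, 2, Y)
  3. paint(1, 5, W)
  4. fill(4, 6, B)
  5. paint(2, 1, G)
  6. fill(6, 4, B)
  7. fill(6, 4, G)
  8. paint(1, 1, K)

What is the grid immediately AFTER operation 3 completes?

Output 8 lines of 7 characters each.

Answer: RYYYYYY
RYYYYWY
GYYYYWY
YYYYYYY
YYYYYYY
YYYYYYY
YYYYYYY
YYYYYYY

Derivation:
After op 1 paint(2,5,W):
RYRRRRR
RYRRRRR
GRRRRWR
RRRRRRR
RRRYYRR
RRRYYRR
RRRYYRR
RRRYYRR
After op 2 fill(3,2,Y) [42 cells changed]:
RYYYYYY
RYYYYYY
GYYYYWY
YYYYYYY
YYYYYYY
YYYYYYY
YYYYYYY
YYYYYYY
After op 3 paint(1,5,W):
RYYYYYY
RYYYYWY
GYYYYWY
YYYYYYY
YYYYYYY
YYYYYYY
YYYYYYY
YYYYYYY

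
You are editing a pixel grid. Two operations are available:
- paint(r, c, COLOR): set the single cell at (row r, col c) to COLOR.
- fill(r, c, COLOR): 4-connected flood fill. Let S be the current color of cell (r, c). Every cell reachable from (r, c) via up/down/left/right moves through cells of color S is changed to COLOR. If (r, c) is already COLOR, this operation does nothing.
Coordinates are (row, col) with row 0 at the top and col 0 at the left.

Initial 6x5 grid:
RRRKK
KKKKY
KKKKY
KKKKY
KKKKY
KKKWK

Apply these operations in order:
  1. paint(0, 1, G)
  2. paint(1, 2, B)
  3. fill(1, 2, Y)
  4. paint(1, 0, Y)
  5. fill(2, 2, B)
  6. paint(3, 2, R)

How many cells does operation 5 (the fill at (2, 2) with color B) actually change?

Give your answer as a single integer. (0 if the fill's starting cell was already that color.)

Answer: 19

Derivation:
After op 1 paint(0,1,G):
RGRKK
KKKKY
KKKKY
KKKKY
KKKKY
KKKWK
After op 2 paint(1,2,B):
RGRKK
KKBKY
KKKKY
KKKKY
KKKKY
KKKWK
After op 3 fill(1,2,Y) [1 cells changed]:
RGRKK
KKYKY
KKKKY
KKKKY
KKKKY
KKKWK
After op 4 paint(1,0,Y):
RGRKK
YKYKY
KKKKY
KKKKY
KKKKY
KKKWK
After op 5 fill(2,2,B) [19 cells changed]:
RGRBB
YBYBY
BBBBY
BBBBY
BBBBY
BBBWK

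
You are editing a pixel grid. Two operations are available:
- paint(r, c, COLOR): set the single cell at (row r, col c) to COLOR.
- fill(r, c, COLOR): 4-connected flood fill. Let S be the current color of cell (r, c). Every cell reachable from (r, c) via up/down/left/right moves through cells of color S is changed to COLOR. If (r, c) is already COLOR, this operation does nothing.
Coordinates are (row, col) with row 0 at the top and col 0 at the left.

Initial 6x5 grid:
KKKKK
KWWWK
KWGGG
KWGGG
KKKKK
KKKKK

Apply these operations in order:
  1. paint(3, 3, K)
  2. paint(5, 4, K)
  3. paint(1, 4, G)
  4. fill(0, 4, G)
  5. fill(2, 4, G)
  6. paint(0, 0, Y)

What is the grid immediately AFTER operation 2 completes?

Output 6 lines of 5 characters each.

After op 1 paint(3,3,K):
KKKKK
KWWWK
KWGGG
KWGKG
KKKKK
KKKKK
After op 2 paint(5,4,K):
KKKKK
KWWWK
KWGGG
KWGKG
KKKKK
KKKKK

Answer: KKKKK
KWWWK
KWGGG
KWGKG
KKKKK
KKKKK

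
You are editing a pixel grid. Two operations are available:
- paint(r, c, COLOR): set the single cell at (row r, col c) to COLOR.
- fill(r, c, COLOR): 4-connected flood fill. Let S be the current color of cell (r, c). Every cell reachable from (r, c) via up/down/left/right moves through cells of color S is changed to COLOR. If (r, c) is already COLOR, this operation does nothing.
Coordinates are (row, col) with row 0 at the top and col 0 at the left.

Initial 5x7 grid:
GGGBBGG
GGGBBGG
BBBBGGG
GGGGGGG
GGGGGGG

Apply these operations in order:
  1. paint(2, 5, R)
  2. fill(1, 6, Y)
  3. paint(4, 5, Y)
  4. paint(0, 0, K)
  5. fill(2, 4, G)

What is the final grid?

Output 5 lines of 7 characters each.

After op 1 paint(2,5,R):
GGGBBGG
GGGBBGG
BBBBGRG
GGGGGGG
GGGGGGG
After op 2 fill(1,6,Y) [20 cells changed]:
GGGBBYY
GGGBBYY
BBBBYRY
YYYYYYY
YYYYYYY
After op 3 paint(4,5,Y):
GGGBBYY
GGGBBYY
BBBBYRY
YYYYYYY
YYYYYYY
After op 4 paint(0,0,K):
KGGBBYY
GGGBBYY
BBBBYRY
YYYYYYY
YYYYYYY
After op 5 fill(2,4,G) [20 cells changed]:
KGGBBGG
GGGBBGG
BBBBGRG
GGGGGGG
GGGGGGG

Answer: KGGBBGG
GGGBBGG
BBBBGRG
GGGGGGG
GGGGGGG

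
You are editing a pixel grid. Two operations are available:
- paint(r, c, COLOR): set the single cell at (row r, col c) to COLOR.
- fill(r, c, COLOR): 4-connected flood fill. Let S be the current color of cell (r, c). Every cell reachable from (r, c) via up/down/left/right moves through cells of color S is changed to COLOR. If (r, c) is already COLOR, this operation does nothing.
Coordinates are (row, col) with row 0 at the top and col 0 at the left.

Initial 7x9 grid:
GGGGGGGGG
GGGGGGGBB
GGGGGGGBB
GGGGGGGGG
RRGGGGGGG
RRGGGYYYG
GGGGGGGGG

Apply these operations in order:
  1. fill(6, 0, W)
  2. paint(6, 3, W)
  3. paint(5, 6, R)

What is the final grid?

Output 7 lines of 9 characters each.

Answer: WWWWWWWWW
WWWWWWWBB
WWWWWWWBB
WWWWWWWWW
RRWWWWWWW
RRWWWYRYW
WWWWWWWWW

Derivation:
After op 1 fill(6,0,W) [52 cells changed]:
WWWWWWWWW
WWWWWWWBB
WWWWWWWBB
WWWWWWWWW
RRWWWWWWW
RRWWWYYYW
WWWWWWWWW
After op 2 paint(6,3,W):
WWWWWWWWW
WWWWWWWBB
WWWWWWWBB
WWWWWWWWW
RRWWWWWWW
RRWWWYYYW
WWWWWWWWW
After op 3 paint(5,6,R):
WWWWWWWWW
WWWWWWWBB
WWWWWWWBB
WWWWWWWWW
RRWWWWWWW
RRWWWYRYW
WWWWWWWWW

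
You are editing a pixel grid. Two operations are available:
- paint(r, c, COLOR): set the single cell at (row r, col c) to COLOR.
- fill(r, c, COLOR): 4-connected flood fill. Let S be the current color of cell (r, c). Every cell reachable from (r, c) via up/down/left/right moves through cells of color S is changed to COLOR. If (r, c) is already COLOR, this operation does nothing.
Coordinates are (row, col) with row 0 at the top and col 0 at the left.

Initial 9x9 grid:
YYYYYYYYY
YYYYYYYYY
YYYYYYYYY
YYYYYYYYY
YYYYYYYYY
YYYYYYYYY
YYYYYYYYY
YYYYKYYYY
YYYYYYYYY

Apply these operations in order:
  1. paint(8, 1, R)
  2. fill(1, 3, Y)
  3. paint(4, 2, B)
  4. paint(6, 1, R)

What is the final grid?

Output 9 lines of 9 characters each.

Answer: YYYYYYYYY
YYYYYYYYY
YYYYYYYYY
YYYYYYYYY
YYBYYYYYY
YYYYYYYYY
YRYYYYYYY
YYYYKYYYY
YRYYYYYYY

Derivation:
After op 1 paint(8,1,R):
YYYYYYYYY
YYYYYYYYY
YYYYYYYYY
YYYYYYYYY
YYYYYYYYY
YYYYYYYYY
YYYYYYYYY
YYYYKYYYY
YRYYYYYYY
After op 2 fill(1,3,Y) [0 cells changed]:
YYYYYYYYY
YYYYYYYYY
YYYYYYYYY
YYYYYYYYY
YYYYYYYYY
YYYYYYYYY
YYYYYYYYY
YYYYKYYYY
YRYYYYYYY
After op 3 paint(4,2,B):
YYYYYYYYY
YYYYYYYYY
YYYYYYYYY
YYYYYYYYY
YYBYYYYYY
YYYYYYYYY
YYYYYYYYY
YYYYKYYYY
YRYYYYYYY
After op 4 paint(6,1,R):
YYYYYYYYY
YYYYYYYYY
YYYYYYYYY
YYYYYYYYY
YYBYYYYYY
YYYYYYYYY
YRYYYYYYY
YYYYKYYYY
YRYYYYYYY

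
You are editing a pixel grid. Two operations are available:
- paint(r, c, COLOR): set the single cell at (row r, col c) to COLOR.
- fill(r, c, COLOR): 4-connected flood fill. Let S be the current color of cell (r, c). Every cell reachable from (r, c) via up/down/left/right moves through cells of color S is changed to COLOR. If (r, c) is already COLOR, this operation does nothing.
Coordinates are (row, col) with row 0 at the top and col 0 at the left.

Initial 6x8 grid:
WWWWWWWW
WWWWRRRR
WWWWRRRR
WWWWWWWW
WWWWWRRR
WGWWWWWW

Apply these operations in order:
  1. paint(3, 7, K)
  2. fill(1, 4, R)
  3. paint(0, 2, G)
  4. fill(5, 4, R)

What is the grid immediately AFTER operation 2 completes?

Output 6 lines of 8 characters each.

Answer: WWWWWWWW
WWWWRRRR
WWWWRRRR
WWWWWWWK
WWWWWRRR
WGWWWWWW

Derivation:
After op 1 paint(3,7,K):
WWWWWWWW
WWWWRRRR
WWWWRRRR
WWWWWWWK
WWWWWRRR
WGWWWWWW
After op 2 fill(1,4,R) [0 cells changed]:
WWWWWWWW
WWWWRRRR
WWWWRRRR
WWWWWWWK
WWWWWRRR
WGWWWWWW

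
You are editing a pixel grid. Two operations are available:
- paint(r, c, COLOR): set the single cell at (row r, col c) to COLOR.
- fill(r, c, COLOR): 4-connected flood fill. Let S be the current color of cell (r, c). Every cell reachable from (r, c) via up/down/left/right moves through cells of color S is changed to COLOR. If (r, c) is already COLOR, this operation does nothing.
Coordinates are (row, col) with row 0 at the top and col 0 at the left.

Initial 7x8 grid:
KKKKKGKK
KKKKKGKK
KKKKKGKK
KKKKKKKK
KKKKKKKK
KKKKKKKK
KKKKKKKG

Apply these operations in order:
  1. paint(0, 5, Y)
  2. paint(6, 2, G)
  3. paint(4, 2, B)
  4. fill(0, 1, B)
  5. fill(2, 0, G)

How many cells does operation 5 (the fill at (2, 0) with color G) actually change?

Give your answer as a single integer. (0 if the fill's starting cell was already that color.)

After op 1 paint(0,5,Y):
KKKKKYKK
KKKKKGKK
KKKKKGKK
KKKKKKKK
KKKKKKKK
KKKKKKKK
KKKKKKKG
After op 2 paint(6,2,G):
KKKKKYKK
KKKKKGKK
KKKKKGKK
KKKKKKKK
KKKKKKKK
KKKKKKKK
KKGKKKKG
After op 3 paint(4,2,B):
KKKKKYKK
KKKKKGKK
KKKKKGKK
KKKKKKKK
KKBKKKKK
KKKKKKKK
KKGKKKKG
After op 4 fill(0,1,B) [50 cells changed]:
BBBBBYBB
BBBBBGBB
BBBBBGBB
BBBBBBBB
BBBBBBBB
BBBBBBBB
BBGBBBBG
After op 5 fill(2,0,G) [51 cells changed]:
GGGGGYGG
GGGGGGGG
GGGGGGGG
GGGGGGGG
GGGGGGGG
GGGGGGGG
GGGGGGGG

Answer: 51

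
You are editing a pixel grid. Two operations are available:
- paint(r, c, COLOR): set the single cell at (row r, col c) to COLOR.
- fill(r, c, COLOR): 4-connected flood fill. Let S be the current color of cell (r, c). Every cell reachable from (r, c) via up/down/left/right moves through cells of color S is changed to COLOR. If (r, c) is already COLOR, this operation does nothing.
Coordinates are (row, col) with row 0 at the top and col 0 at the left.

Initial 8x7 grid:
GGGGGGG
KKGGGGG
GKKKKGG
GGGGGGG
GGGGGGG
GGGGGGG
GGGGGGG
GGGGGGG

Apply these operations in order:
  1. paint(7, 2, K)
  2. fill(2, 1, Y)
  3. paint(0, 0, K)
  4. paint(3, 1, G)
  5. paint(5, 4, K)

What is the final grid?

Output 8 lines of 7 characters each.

After op 1 paint(7,2,K):
GGGGGGG
KKGGGGG
GKKKKGG
GGGGGGG
GGGGGGG
GGGGGGG
GGGGGGG
GGKGGGG
After op 2 fill(2,1,Y) [6 cells changed]:
GGGGGGG
YYGGGGG
GYYYYGG
GGGGGGG
GGGGGGG
GGGGGGG
GGGGGGG
GGKGGGG
After op 3 paint(0,0,K):
KGGGGGG
YYGGGGG
GYYYYGG
GGGGGGG
GGGGGGG
GGGGGGG
GGGGGGG
GGKGGGG
After op 4 paint(3,1,G):
KGGGGGG
YYGGGGG
GYYYYGG
GGGGGGG
GGGGGGG
GGGGGGG
GGGGGGG
GGKGGGG
After op 5 paint(5,4,K):
KGGGGGG
YYGGGGG
GYYYYGG
GGGGGGG
GGGGGGG
GGGGKGG
GGGGGGG
GGKGGGG

Answer: KGGGGGG
YYGGGGG
GYYYYGG
GGGGGGG
GGGGGGG
GGGGKGG
GGGGGGG
GGKGGGG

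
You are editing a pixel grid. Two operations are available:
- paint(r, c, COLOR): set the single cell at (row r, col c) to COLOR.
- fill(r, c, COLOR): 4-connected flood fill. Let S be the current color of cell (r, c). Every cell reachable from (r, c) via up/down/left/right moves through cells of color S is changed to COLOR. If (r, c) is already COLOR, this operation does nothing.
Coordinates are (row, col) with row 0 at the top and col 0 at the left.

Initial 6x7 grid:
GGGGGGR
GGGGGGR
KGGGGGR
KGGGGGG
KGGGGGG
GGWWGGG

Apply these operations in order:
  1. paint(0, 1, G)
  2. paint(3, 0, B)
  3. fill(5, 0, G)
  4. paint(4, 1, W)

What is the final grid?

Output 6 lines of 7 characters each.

After op 1 paint(0,1,G):
GGGGGGR
GGGGGGR
KGGGGGR
KGGGGGG
KGGGGGG
GGWWGGG
After op 2 paint(3,0,B):
GGGGGGR
GGGGGGR
KGGGGGR
BGGGGGG
KGGGGGG
GGWWGGG
After op 3 fill(5,0,G) [0 cells changed]:
GGGGGGR
GGGGGGR
KGGGGGR
BGGGGGG
KGGGGGG
GGWWGGG
After op 4 paint(4,1,W):
GGGGGGR
GGGGGGR
KGGGGGR
BGGGGGG
KWGGGGG
GGWWGGG

Answer: GGGGGGR
GGGGGGR
KGGGGGR
BGGGGGG
KWGGGGG
GGWWGGG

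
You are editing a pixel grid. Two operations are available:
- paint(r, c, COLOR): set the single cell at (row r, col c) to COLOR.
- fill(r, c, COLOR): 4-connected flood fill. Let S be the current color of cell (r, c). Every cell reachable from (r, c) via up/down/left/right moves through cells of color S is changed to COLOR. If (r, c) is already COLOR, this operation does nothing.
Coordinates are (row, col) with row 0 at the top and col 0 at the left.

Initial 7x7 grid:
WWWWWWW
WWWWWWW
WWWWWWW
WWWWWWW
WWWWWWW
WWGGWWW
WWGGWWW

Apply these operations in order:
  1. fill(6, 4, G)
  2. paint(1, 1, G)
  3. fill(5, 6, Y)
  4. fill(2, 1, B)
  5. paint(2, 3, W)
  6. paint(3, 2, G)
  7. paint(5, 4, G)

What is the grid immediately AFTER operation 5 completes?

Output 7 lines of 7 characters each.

After op 1 fill(6,4,G) [45 cells changed]:
GGGGGGG
GGGGGGG
GGGGGGG
GGGGGGG
GGGGGGG
GGGGGGG
GGGGGGG
After op 2 paint(1,1,G):
GGGGGGG
GGGGGGG
GGGGGGG
GGGGGGG
GGGGGGG
GGGGGGG
GGGGGGG
After op 3 fill(5,6,Y) [49 cells changed]:
YYYYYYY
YYYYYYY
YYYYYYY
YYYYYYY
YYYYYYY
YYYYYYY
YYYYYYY
After op 4 fill(2,1,B) [49 cells changed]:
BBBBBBB
BBBBBBB
BBBBBBB
BBBBBBB
BBBBBBB
BBBBBBB
BBBBBBB
After op 5 paint(2,3,W):
BBBBBBB
BBBBBBB
BBBWBBB
BBBBBBB
BBBBBBB
BBBBBBB
BBBBBBB

Answer: BBBBBBB
BBBBBBB
BBBWBBB
BBBBBBB
BBBBBBB
BBBBBBB
BBBBBBB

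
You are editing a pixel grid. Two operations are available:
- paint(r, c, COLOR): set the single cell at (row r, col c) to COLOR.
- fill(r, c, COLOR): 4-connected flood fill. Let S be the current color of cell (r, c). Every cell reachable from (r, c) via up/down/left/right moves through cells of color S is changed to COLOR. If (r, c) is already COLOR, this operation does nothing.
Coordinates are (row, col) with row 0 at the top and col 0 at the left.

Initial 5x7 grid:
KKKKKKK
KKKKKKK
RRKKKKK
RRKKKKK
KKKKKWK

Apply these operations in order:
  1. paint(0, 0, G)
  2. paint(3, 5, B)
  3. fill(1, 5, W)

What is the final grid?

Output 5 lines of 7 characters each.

After op 1 paint(0,0,G):
GKKKKKK
KKKKKKK
RRKKKKK
RRKKKKK
KKKKKWK
After op 2 paint(3,5,B):
GKKKKKK
KKKKKKK
RRKKKKK
RRKKKBK
KKKKKWK
After op 3 fill(1,5,W) [28 cells changed]:
GWWWWWW
WWWWWWW
RRWWWWW
RRWWWBW
WWWWWWW

Answer: GWWWWWW
WWWWWWW
RRWWWWW
RRWWWBW
WWWWWWW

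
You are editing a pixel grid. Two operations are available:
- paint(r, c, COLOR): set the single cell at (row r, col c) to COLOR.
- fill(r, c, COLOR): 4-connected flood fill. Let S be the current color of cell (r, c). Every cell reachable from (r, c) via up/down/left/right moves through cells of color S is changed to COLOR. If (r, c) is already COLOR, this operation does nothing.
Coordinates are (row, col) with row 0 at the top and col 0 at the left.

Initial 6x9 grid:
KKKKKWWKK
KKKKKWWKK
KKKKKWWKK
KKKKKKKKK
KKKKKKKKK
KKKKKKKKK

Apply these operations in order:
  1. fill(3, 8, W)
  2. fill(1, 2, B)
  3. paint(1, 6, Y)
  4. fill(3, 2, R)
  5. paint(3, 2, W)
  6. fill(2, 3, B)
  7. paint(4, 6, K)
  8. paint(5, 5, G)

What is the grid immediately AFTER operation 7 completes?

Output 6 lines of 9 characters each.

After op 1 fill(3,8,W) [48 cells changed]:
WWWWWWWWW
WWWWWWWWW
WWWWWWWWW
WWWWWWWWW
WWWWWWWWW
WWWWWWWWW
After op 2 fill(1,2,B) [54 cells changed]:
BBBBBBBBB
BBBBBBBBB
BBBBBBBBB
BBBBBBBBB
BBBBBBBBB
BBBBBBBBB
After op 3 paint(1,6,Y):
BBBBBBBBB
BBBBBBYBB
BBBBBBBBB
BBBBBBBBB
BBBBBBBBB
BBBBBBBBB
After op 4 fill(3,2,R) [53 cells changed]:
RRRRRRRRR
RRRRRRYRR
RRRRRRRRR
RRRRRRRRR
RRRRRRRRR
RRRRRRRRR
After op 5 paint(3,2,W):
RRRRRRRRR
RRRRRRYRR
RRRRRRRRR
RRWRRRRRR
RRRRRRRRR
RRRRRRRRR
After op 6 fill(2,3,B) [52 cells changed]:
BBBBBBBBB
BBBBBBYBB
BBBBBBBBB
BBWBBBBBB
BBBBBBBBB
BBBBBBBBB
After op 7 paint(4,6,K):
BBBBBBBBB
BBBBBBYBB
BBBBBBBBB
BBWBBBBBB
BBBBBBKBB
BBBBBBBBB

Answer: BBBBBBBBB
BBBBBBYBB
BBBBBBBBB
BBWBBBBBB
BBBBBBKBB
BBBBBBBBB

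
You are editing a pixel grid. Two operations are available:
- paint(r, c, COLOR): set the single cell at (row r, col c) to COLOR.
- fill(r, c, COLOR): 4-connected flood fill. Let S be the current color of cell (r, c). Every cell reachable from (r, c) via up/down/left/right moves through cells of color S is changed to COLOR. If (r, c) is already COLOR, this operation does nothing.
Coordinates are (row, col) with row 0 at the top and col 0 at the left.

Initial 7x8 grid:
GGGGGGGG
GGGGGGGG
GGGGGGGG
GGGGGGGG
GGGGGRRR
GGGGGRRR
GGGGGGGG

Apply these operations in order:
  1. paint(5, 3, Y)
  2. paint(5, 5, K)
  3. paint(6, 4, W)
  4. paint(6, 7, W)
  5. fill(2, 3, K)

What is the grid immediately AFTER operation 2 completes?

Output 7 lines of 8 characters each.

After op 1 paint(5,3,Y):
GGGGGGGG
GGGGGGGG
GGGGGGGG
GGGGGGGG
GGGGGRRR
GGGYGRRR
GGGGGGGG
After op 2 paint(5,5,K):
GGGGGGGG
GGGGGGGG
GGGGGGGG
GGGGGGGG
GGGGGRRR
GGGYGKRR
GGGGGGGG

Answer: GGGGGGGG
GGGGGGGG
GGGGGGGG
GGGGGGGG
GGGGGRRR
GGGYGKRR
GGGGGGGG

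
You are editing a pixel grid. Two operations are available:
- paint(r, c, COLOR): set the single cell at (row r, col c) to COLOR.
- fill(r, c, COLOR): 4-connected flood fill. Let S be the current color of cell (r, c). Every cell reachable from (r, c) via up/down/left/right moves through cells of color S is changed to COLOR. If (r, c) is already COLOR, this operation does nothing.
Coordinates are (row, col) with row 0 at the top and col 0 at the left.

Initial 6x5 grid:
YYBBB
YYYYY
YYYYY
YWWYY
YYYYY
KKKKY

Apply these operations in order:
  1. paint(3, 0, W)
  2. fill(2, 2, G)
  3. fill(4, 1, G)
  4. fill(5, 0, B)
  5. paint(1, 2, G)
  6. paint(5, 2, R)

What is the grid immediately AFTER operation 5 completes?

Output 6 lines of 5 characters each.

Answer: GGBBB
GGGGG
GGGGG
WWWGG
GGGGG
BBBBG

Derivation:
After op 1 paint(3,0,W):
YYBBB
YYYYY
YYYYY
WWWYY
YYYYY
KKKKY
After op 2 fill(2,2,G) [20 cells changed]:
GGBBB
GGGGG
GGGGG
WWWGG
GGGGG
KKKKG
After op 3 fill(4,1,G) [0 cells changed]:
GGBBB
GGGGG
GGGGG
WWWGG
GGGGG
KKKKG
After op 4 fill(5,0,B) [4 cells changed]:
GGBBB
GGGGG
GGGGG
WWWGG
GGGGG
BBBBG
After op 5 paint(1,2,G):
GGBBB
GGGGG
GGGGG
WWWGG
GGGGG
BBBBG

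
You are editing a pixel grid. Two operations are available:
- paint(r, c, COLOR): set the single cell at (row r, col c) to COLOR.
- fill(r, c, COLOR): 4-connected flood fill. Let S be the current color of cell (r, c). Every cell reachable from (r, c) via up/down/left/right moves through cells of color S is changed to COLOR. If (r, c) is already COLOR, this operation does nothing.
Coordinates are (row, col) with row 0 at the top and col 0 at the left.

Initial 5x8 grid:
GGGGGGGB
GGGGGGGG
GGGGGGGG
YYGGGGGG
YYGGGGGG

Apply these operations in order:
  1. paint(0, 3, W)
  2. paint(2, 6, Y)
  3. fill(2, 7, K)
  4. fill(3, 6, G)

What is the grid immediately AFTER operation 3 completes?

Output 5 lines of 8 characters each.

Answer: KKKWKKKB
KKKKKKKK
KKKKKKYK
YYKKKKKK
YYKKKKKK

Derivation:
After op 1 paint(0,3,W):
GGGWGGGB
GGGGGGGG
GGGGGGGG
YYGGGGGG
YYGGGGGG
After op 2 paint(2,6,Y):
GGGWGGGB
GGGGGGGG
GGGGGGYG
YYGGGGGG
YYGGGGGG
After op 3 fill(2,7,K) [33 cells changed]:
KKKWKKKB
KKKKKKKK
KKKKKKYK
YYKKKKKK
YYKKKKKK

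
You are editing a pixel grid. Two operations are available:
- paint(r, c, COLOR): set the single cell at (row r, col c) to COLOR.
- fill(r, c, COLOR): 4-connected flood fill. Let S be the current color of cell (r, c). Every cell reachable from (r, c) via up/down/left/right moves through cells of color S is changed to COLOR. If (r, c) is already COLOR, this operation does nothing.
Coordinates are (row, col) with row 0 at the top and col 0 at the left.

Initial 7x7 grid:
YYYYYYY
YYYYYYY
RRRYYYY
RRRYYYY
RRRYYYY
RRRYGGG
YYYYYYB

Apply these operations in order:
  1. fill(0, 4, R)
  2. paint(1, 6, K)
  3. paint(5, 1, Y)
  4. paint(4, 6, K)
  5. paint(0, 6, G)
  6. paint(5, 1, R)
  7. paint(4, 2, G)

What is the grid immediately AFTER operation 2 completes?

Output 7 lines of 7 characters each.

Answer: RRRRRRR
RRRRRRK
RRRRRRR
RRRRRRR
RRRRRRR
RRRRGGG
RRRRRRB

Derivation:
After op 1 fill(0,4,R) [33 cells changed]:
RRRRRRR
RRRRRRR
RRRRRRR
RRRRRRR
RRRRRRR
RRRRGGG
RRRRRRB
After op 2 paint(1,6,K):
RRRRRRR
RRRRRRK
RRRRRRR
RRRRRRR
RRRRRRR
RRRRGGG
RRRRRRB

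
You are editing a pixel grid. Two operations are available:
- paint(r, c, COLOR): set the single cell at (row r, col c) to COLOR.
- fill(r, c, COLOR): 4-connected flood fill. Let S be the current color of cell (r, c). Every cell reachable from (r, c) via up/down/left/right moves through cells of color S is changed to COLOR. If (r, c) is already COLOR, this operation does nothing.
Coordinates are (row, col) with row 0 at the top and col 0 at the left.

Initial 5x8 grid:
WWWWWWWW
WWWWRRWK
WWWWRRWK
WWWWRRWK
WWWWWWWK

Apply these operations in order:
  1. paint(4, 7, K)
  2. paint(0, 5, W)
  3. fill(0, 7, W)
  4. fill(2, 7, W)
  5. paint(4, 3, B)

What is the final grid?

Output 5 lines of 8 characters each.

Answer: WWWWWWWW
WWWWRRWW
WWWWRRWW
WWWWRRWW
WWWBWWWW

Derivation:
After op 1 paint(4,7,K):
WWWWWWWW
WWWWRRWK
WWWWRRWK
WWWWRRWK
WWWWWWWK
After op 2 paint(0,5,W):
WWWWWWWW
WWWWRRWK
WWWWRRWK
WWWWRRWK
WWWWWWWK
After op 3 fill(0,7,W) [0 cells changed]:
WWWWWWWW
WWWWRRWK
WWWWRRWK
WWWWRRWK
WWWWWWWK
After op 4 fill(2,7,W) [4 cells changed]:
WWWWWWWW
WWWWRRWW
WWWWRRWW
WWWWRRWW
WWWWWWWW
After op 5 paint(4,3,B):
WWWWWWWW
WWWWRRWW
WWWWRRWW
WWWWRRWW
WWWBWWWW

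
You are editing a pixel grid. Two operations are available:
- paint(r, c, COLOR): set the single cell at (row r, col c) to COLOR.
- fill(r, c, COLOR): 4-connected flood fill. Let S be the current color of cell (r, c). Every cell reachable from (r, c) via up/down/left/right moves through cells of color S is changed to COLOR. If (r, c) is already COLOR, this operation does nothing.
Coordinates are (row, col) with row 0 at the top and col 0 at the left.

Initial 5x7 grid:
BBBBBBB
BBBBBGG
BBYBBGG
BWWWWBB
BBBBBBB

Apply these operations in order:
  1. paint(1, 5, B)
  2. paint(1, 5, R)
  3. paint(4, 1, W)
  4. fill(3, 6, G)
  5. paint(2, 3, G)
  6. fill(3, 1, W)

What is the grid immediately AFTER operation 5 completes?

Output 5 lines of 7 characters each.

After op 1 paint(1,5,B):
BBBBBBB
BBBBBBG
BBYBBGG
BWWWWBB
BBBBBBB
After op 2 paint(1,5,R):
BBBBBBB
BBBBBRG
BBYBBGG
BWWWWBB
BBBBBBB
After op 3 paint(4,1,W):
BBBBBBB
BBBBBRG
BBYBBGG
BWWWWBB
BWBBBBB
After op 4 fill(3,6,G) [7 cells changed]:
BBBBBBB
BBBBBRG
BBYBBGG
BWWWWGG
BWGGGGG
After op 5 paint(2,3,G):
BBBBBBB
BBBBBRG
BBYGBGG
BWWWWGG
BWGGGGG

Answer: BBBBBBB
BBBBBRG
BBYGBGG
BWWWWGG
BWGGGGG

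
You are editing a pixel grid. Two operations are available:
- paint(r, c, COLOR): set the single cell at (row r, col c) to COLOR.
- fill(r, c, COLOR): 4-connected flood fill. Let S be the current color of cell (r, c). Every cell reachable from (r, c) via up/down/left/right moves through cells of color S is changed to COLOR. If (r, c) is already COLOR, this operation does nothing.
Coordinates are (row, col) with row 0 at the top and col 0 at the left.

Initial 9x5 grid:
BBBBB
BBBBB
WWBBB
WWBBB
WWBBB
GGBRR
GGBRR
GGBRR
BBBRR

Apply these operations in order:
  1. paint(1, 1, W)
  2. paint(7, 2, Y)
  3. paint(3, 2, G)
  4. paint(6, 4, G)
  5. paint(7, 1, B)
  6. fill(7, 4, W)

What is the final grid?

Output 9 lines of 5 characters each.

After op 1 paint(1,1,W):
BBBBB
BWBBB
WWBBB
WWBBB
WWBBB
GGBRR
GGBRR
GGBRR
BBBRR
After op 2 paint(7,2,Y):
BBBBB
BWBBB
WWBBB
WWBBB
WWBBB
GGBRR
GGBRR
GGYRR
BBBRR
After op 3 paint(3,2,G):
BBBBB
BWBBB
WWBBB
WWGBB
WWBBB
GGBRR
GGBRR
GGYRR
BBBRR
After op 4 paint(6,4,G):
BBBBB
BWBBB
WWBBB
WWGBB
WWBBB
GGBRR
GGBRG
GGYRR
BBBRR
After op 5 paint(7,1,B):
BBBBB
BWBBB
WWBBB
WWGBB
WWBBB
GGBRR
GGBRG
GBYRR
BBBRR
After op 6 fill(7,4,W) [7 cells changed]:
BBBBB
BWBBB
WWBBB
WWGBB
WWBBB
GGBWW
GGBWG
GBYWW
BBBWW

Answer: BBBBB
BWBBB
WWBBB
WWGBB
WWBBB
GGBWW
GGBWG
GBYWW
BBBWW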